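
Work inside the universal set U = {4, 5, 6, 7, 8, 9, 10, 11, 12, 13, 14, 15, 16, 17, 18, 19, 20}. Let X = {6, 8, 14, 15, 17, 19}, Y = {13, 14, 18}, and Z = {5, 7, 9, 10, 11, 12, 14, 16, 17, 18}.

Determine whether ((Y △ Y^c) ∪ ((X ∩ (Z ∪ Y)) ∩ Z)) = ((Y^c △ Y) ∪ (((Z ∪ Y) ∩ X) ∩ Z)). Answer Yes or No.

Y^c = {4, 5, 6, 7, 8, 9, 10, 11, 12, 15, 16, 17, 19, 20}
Y △ Y^c = {4, 5, 6, 7, 8, 9, 10, 11, 12, 13, 14, 15, 16, 17, 18, 19, 20}
Z ∪ Y = {5, 7, 9, 10, 11, 12, 13, 14, 16, 17, 18}
X ∩ (Z ∪ Y) = {14, 17}
(X ∩ (Z ∪ Y)) ∩ Z = {14, 17}
(Y △ Y^c) ∪ ((X ∩ (Z ∪ Y)) ∩ Z) = {4, 5, 6, 7, 8, 9, 10, 11, 12, 13, 14, 15, 16, 17, 18, 19, 20}
Y^c △ Y = {4, 5, 6, 7, 8, 9, 10, 11, 12, 13, 14, 15, 16, 17, 18, 19, 20}
(Z ∪ Y) ∩ X = {14, 17}
((Z ∪ Y) ∩ X) ∩ Z = {14, 17}
(Y^c △ Y) ∪ (((Z ∪ Y) ∩ X) ∩ Z) = {4, 5, 6, 7, 8, 9, 10, 11, 12, 13, 14, 15, 16, 17, 18, 19, 20}
Both equal {4, 5, 6, 7, 8, 9, 10, 11, 12, 13, 14, 15, 16, 17, 18, 19, 20}, so (Y △ Y^c) ∪ ((X ∩ (Z ∪ Y)) ∩ Z) = (Y^c △ Y) ∪ (((Z ∪ Y) ∩ X) ∩ Z).

Yes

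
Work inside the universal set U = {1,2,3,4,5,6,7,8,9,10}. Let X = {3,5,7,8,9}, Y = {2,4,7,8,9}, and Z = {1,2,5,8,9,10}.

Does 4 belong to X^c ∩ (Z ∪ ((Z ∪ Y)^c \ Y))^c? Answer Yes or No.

4 ∉ X, so 4 ∈ X^c
4 ∉ Z and 4 ∈ Y, so 4 ∈ Z ∪ Y
4 ∉ (Z ∪ Y)^c since 4 ∈ (Z ∪ Y)
4 ∉ (Z ∪ Y)^c and 4 ∈ Y, so 4 ∉ (Z ∪ Y)^c \ Y
4 ∉ Z and 4 ∉ ((Z ∪ Y)^c \ Y), so 4 ∉ Z ∪ ((Z ∪ Y)^c \ Y)
4 ∈ (Z ∪ ((Z ∪ Y)^c \ Y))^c since 4 ∉ (Z ∪ ((Z ∪ Y)^c \ Y))
4 ∈ X^c and 4 ∈ (Z ∪ ((Z ∪ Y)^c \ Y))^c, so 4 ∈ X^c ∩ (Z ∪ ((Z ∪ Y)^c \ Y))^c

Yes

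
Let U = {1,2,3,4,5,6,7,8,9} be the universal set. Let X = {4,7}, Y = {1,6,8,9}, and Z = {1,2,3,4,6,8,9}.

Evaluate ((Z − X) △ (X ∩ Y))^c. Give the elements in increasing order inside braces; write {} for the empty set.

Z − X = {1,2,3,6,8,9}
X ∩ Y = {}
(Z − X) △ (X ∩ Y) = {1,2,3,6,8,9}
((Z − X) △ (X ∩ Y))^c = {4,5,7}

{4,5,7}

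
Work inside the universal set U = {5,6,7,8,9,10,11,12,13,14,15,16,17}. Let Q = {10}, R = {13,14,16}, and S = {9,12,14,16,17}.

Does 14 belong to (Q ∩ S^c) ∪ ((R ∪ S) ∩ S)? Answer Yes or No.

Yes

14 ∈ S, so 14 ∉ S^c
14 ∉ Q and 14 ∉ S^c, so 14 ∉ Q ∩ S^c
14 ∈ R and 14 ∈ S, so 14 ∈ R ∪ S
14 ∈ (R ∪ S) and 14 ∈ S, so 14 ∈ (R ∪ S) ∩ S
14 ∉ (Q ∩ S^c) and 14 ∈ ((R ∪ S) ∩ S), so 14 ∈ (Q ∩ S^c) ∪ ((R ∪ S) ∩ S)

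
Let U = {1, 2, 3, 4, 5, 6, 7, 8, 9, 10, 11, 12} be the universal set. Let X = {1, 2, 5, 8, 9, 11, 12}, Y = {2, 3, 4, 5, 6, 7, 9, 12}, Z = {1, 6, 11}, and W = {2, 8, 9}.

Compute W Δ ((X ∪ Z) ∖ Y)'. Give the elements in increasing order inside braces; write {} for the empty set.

{3, 4, 5, 6, 7, 8, 10, 12}

X ∪ Z = {1, 2, 5, 6, 8, 9, 11, 12}
(X ∪ Z) ∖ Y = {1, 8, 11}
((X ∪ Z) ∖ Y)' = {2, 3, 4, 5, 6, 7, 9, 10, 12}
W Δ ((X ∪ Z) ∖ Y)' = {3, 4, 5, 6, 7, 8, 10, 12}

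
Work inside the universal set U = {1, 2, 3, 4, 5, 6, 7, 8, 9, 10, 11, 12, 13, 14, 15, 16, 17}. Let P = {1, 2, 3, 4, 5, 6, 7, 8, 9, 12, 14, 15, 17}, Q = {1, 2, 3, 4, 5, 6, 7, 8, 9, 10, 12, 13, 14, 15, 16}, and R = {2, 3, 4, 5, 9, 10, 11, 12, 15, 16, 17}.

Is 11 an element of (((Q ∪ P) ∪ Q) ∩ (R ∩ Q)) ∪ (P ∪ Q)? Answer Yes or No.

11 ∉ Q and 11 ∉ P, so 11 ∉ Q ∪ P
11 ∉ (Q ∪ P) and 11 ∉ Q, so 11 ∉ (Q ∪ P) ∪ Q
11 ∈ R and 11 ∉ Q, so 11 ∉ R ∩ Q
11 ∉ ((Q ∪ P) ∪ Q) and 11 ∉ (R ∩ Q), so 11 ∉ ((Q ∪ P) ∪ Q) ∩ (R ∩ Q)
11 ∉ P and 11 ∉ Q, so 11 ∉ P ∪ Q
11 ∉ (((Q ∪ P) ∪ Q) ∩ (R ∩ Q)) and 11 ∉ (P ∪ Q), so 11 ∉ (((Q ∪ P) ∪ Q) ∩ (R ∩ Q)) ∪ (P ∪ Q)

No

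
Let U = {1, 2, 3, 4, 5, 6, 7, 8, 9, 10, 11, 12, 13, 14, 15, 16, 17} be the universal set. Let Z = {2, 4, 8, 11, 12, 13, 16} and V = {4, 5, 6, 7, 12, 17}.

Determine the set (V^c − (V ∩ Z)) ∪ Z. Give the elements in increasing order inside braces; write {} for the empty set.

{1, 2, 3, 4, 8, 9, 10, 11, 12, 13, 14, 15, 16}

V^c = {1, 2, 3, 8, 9, 10, 11, 13, 14, 15, 16}
V ∩ Z = {4, 12}
V^c − (V ∩ Z) = {1, 2, 3, 8, 9, 10, 11, 13, 14, 15, 16}
(V^c − (V ∩ Z)) ∪ Z = {1, 2, 3, 4, 8, 9, 10, 11, 12, 13, 14, 15, 16}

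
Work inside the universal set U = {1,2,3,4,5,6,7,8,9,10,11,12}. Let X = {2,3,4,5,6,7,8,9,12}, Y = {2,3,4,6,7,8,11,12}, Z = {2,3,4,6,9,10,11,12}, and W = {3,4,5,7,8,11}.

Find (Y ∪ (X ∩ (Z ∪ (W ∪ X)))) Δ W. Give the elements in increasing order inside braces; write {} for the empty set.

{2,6,9,12}

W ∪ X = {2,3,4,5,6,7,8,9,11,12}
Z ∪ (W ∪ X) = {2,3,4,5,6,7,8,9,10,11,12}
X ∩ (Z ∪ (W ∪ X)) = {2,3,4,5,6,7,8,9,12}
Y ∪ (X ∩ (Z ∪ (W ∪ X))) = {2,3,4,5,6,7,8,9,11,12}
(Y ∪ (X ∩ (Z ∪ (W ∪ X)))) Δ W = {2,6,9,12}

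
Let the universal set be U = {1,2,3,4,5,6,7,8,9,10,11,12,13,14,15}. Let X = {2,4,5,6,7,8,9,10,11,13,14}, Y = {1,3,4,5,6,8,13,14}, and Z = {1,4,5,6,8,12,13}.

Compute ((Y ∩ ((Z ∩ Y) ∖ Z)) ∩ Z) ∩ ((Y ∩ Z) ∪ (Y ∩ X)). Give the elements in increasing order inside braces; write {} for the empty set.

Z ∩ Y = {1,4,5,6,8,13}
(Z ∩ Y) ∖ Z = {}
Y ∩ ((Z ∩ Y) ∖ Z) = {}
(Y ∩ ((Z ∩ Y) ∖ Z)) ∩ Z = {}
Y ∩ Z = {1,4,5,6,8,13}
Y ∩ X = {4,5,6,8,13,14}
(Y ∩ Z) ∪ (Y ∩ X) = {1,4,5,6,8,13,14}
((Y ∩ ((Z ∩ Y) ∖ Z)) ∩ Z) ∩ ((Y ∩ Z) ∪ (Y ∩ X)) = {}

{}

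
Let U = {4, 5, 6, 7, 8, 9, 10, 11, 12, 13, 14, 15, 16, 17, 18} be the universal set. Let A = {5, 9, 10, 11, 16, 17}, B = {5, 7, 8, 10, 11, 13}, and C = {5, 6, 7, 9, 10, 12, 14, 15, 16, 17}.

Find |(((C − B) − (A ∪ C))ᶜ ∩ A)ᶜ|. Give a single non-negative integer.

C − B = {6, 9, 12, 14, 15, 16, 17}
A ∪ C = {5, 6, 7, 9, 10, 11, 12, 14, 15, 16, 17}
(C − B) − (A ∪ C) = {}
((C − B) − (A ∪ C))ᶜ = {4, 5, 6, 7, 8, 9, 10, 11, 12, 13, 14, 15, 16, 17, 18}
((C − B) − (A ∪ C))ᶜ ∩ A = {5, 9, 10, 11, 16, 17}
(((C − B) − (A ∪ C))ᶜ ∩ A)ᶜ = {4, 6, 7, 8, 12, 13, 14, 15, 18}
|(((C − B) − (A ∪ C))ᶜ ∩ A)ᶜ| = 9

9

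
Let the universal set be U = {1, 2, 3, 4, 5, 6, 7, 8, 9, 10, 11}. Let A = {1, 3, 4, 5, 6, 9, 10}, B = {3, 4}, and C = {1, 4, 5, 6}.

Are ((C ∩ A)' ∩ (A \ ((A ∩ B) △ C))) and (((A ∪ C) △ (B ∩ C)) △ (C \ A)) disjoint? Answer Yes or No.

C ∩ A = {1, 4, 5, 6}
(C ∩ A)' = {2, 3, 7, 8, 9, 10, 11}
A ∩ B = {3, 4}
(A ∩ B) △ C = {1, 3, 5, 6}
A \ ((A ∩ B) △ C) = {4, 9, 10}
(C ∩ A)' ∩ (A \ ((A ∩ B) △ C)) = {9, 10}
A ∪ C = {1, 3, 4, 5, 6, 9, 10}
B ∩ C = {4}
(A ∪ C) △ (B ∩ C) = {1, 3, 5, 6, 9, 10}
C \ A = {}
((A ∪ C) △ (B ∩ C)) △ (C \ A) = {1, 3, 5, 6, 9, 10}
9 lies in both, so they are not disjoint.

No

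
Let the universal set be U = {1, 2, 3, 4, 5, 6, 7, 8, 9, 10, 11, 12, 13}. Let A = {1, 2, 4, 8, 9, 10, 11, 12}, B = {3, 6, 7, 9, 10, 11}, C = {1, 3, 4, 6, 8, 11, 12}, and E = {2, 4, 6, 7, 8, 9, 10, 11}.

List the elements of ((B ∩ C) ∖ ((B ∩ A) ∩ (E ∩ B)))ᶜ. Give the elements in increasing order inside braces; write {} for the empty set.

B ∩ C = {3, 6, 11}
B ∩ A = {9, 10, 11}
E ∩ B = {6, 7, 9, 10, 11}
(B ∩ A) ∩ (E ∩ B) = {9, 10, 11}
(B ∩ C) ∖ ((B ∩ A) ∩ (E ∩ B)) = {3, 6}
((B ∩ C) ∖ ((B ∩ A) ∩ (E ∩ B)))ᶜ = {1, 2, 4, 5, 7, 8, 9, 10, 11, 12, 13}

{1, 2, 4, 5, 7, 8, 9, 10, 11, 12, 13}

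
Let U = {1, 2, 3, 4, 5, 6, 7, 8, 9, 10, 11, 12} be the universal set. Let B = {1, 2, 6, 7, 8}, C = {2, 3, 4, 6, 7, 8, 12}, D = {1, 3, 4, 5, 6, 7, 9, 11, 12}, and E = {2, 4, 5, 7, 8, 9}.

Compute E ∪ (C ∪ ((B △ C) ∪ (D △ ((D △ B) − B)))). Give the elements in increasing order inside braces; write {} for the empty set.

B △ C = {1, 3, 4, 12}
D △ B = {2, 3, 4, 5, 8, 9, 11, 12}
(D △ B) − B = {3, 4, 5, 9, 11, 12}
D △ ((D △ B) − B) = {1, 6, 7}
(B △ C) ∪ (D △ ((D △ B) − B)) = {1, 3, 4, 6, 7, 12}
C ∪ ((B △ C) ∪ (D △ ((D △ B) − B))) = {1, 2, 3, 4, 6, 7, 8, 12}
E ∪ (C ∪ ((B △ C) ∪ (D △ ((D △ B) − B)))) = {1, 2, 3, 4, 5, 6, 7, 8, 9, 12}

{1, 2, 3, 4, 5, 6, 7, 8, 9, 12}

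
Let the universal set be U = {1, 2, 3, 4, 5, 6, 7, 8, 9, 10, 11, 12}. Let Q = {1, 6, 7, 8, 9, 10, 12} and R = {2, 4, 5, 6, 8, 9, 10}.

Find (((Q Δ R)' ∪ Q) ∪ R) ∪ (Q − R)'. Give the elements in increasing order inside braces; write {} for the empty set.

{1, 2, 3, 4, 5, 6, 7, 8, 9, 10, 11, 12}

Q Δ R = {1, 2, 4, 5, 7, 12}
(Q Δ R)' = {3, 6, 8, 9, 10, 11}
(Q Δ R)' ∪ Q = {1, 3, 6, 7, 8, 9, 10, 11, 12}
((Q Δ R)' ∪ Q) ∪ R = {1, 2, 3, 4, 5, 6, 7, 8, 9, 10, 11, 12}
Q − R = {1, 7, 12}
(Q − R)' = {2, 3, 4, 5, 6, 8, 9, 10, 11}
(((Q Δ R)' ∪ Q) ∪ R) ∪ (Q − R)' = {1, 2, 3, 4, 5, 6, 7, 8, 9, 10, 11, 12}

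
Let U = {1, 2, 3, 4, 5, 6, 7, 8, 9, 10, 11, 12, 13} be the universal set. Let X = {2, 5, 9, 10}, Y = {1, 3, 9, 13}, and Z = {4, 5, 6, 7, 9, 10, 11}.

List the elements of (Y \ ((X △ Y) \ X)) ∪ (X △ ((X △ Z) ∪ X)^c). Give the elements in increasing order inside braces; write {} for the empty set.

{1, 2, 3, 5, 8, 9, 10, 12, 13}

X △ Y = {1, 2, 3, 5, 10, 13}
(X △ Y) \ X = {1, 3, 13}
Y \ ((X △ Y) \ X) = {9}
X △ Z = {2, 4, 6, 7, 11}
(X △ Z) ∪ X = {2, 4, 5, 6, 7, 9, 10, 11}
((X △ Z) ∪ X)^c = {1, 3, 8, 12, 13}
X △ ((X △ Z) ∪ X)^c = {1, 2, 3, 5, 8, 9, 10, 12, 13}
(Y \ ((X △ Y) \ X)) ∪ (X △ ((X △ Z) ∪ X)^c) = {1, 2, 3, 5, 8, 9, 10, 12, 13}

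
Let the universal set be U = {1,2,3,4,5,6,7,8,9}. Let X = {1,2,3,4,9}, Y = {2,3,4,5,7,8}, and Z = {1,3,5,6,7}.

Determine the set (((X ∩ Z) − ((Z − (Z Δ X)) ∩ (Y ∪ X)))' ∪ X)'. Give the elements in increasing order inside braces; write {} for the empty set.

X ∩ Z = {1,3}
Z Δ X = {2,4,5,6,7,9}
Z − (Z Δ X) = {1,3}
Y ∪ X = {1,2,3,4,5,7,8,9}
(Z − (Z Δ X)) ∩ (Y ∪ X) = {1,3}
(X ∩ Z) − ((Z − (Z Δ X)) ∩ (Y ∪ X)) = {}
((X ∩ Z) − ((Z − (Z Δ X)) ∩ (Y ∪ X)))' = {1,2,3,4,5,6,7,8,9}
((X ∩ Z) − ((Z − (Z Δ X)) ∩ (Y ∪ X)))' ∪ X = {1,2,3,4,5,6,7,8,9}
(((X ∩ Z) − ((Z − (Z Δ X)) ∩ (Y ∪ X)))' ∪ X)' = {}

{}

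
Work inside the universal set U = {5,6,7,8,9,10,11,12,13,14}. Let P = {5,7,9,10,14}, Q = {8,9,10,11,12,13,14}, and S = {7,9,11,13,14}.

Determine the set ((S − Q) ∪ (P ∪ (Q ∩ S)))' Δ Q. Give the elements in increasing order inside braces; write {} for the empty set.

S − Q = {7}
Q ∩ S = {9,11,13,14}
P ∪ (Q ∩ S) = {5,7,9,10,11,13,14}
(S − Q) ∪ (P ∪ (Q ∩ S)) = {5,7,9,10,11,13,14}
((S − Q) ∪ (P ∪ (Q ∩ S)))' = {6,8,12}
((S − Q) ∪ (P ∪ (Q ∩ S)))' Δ Q = {6,9,10,11,13,14}

{6,9,10,11,13,14}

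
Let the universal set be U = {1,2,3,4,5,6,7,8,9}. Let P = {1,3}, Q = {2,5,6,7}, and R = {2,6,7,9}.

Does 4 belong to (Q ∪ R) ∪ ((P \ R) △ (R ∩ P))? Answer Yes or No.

4 ∉ Q and 4 ∉ R, so 4 ∉ Q ∪ R
4 ∉ P and 4 ∉ R, so 4 ∉ P \ R
4 ∉ R and 4 ∉ P, so 4 ∉ R ∩ P
4 ∉ (P \ R) and 4 ∉ (R ∩ P), so 4 ∉ (P \ R) △ (R ∩ P)
4 ∉ (Q ∪ R) and 4 ∉ ((P \ R) △ (R ∩ P)), so 4 ∉ (Q ∪ R) ∪ ((P \ R) △ (R ∩ P))

No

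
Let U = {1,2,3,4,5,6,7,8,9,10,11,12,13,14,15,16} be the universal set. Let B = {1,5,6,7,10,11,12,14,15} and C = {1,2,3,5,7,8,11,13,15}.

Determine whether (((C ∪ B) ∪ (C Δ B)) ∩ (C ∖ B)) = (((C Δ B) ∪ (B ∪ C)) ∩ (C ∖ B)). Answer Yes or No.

C ∪ B = {1,2,3,5,6,7,8,10,11,12,13,14,15}
C Δ B = {2,3,6,8,10,12,13,14}
(C ∪ B) ∪ (C Δ B) = {1,2,3,5,6,7,8,10,11,12,13,14,15}
C ∖ B = {2,3,8,13}
((C ∪ B) ∪ (C Δ B)) ∩ (C ∖ B) = {2,3,8,13}
B ∪ C = {1,2,3,5,6,7,8,10,11,12,13,14,15}
(C Δ B) ∪ (B ∪ C) = {1,2,3,5,6,7,8,10,11,12,13,14,15}
((C Δ B) ∪ (B ∪ C)) ∩ (C ∖ B) = {2,3,8,13}
Both equal {2,3,8,13}, so ((C ∪ B) ∪ (C Δ B)) ∩ (C ∖ B) = ((C Δ B) ∪ (B ∪ C)) ∩ (C ∖ B).

Yes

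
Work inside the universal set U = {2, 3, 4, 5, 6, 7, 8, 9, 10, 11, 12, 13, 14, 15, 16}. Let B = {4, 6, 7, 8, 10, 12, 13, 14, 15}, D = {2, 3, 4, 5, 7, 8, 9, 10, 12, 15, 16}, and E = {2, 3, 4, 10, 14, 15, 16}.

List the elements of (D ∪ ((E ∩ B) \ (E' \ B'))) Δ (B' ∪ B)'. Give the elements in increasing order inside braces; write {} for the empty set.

E ∩ B = {4, 10, 14, 15}
E' = {5, 6, 7, 8, 9, 11, 12, 13}
B' = {2, 3, 5, 9, 11, 16}
E' \ B' = {6, 7, 8, 12, 13}
(E ∩ B) \ (E' \ B') = {4, 10, 14, 15}
D ∪ ((E ∩ B) \ (E' \ B')) = {2, 3, 4, 5, 7, 8, 9, 10, 12, 14, 15, 16}
B' ∪ B = {2, 3, 4, 5, 6, 7, 8, 9, 10, 11, 12, 13, 14, 15, 16}
(B' ∪ B)' = {}
(D ∪ ((E ∩ B) \ (E' \ B'))) Δ (B' ∪ B)' = {2, 3, 4, 5, 7, 8, 9, 10, 12, 14, 15, 16}

{2, 3, 4, 5, 7, 8, 9, 10, 12, 14, 15, 16}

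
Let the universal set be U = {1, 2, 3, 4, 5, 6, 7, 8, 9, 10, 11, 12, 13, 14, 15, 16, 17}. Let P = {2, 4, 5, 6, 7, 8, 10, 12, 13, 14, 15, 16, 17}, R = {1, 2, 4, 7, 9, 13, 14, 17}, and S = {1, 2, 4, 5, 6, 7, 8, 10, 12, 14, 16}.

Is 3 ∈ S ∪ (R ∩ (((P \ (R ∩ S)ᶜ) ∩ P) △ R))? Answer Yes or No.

No

3 ∉ R and 3 ∉ S, so 3 ∉ R ∩ S
3 ∈ (R ∩ S)ᶜ since 3 ∉ (R ∩ S)
3 ∉ P and 3 ∈ (R ∩ S)ᶜ, so 3 ∉ P \ (R ∩ S)ᶜ
3 ∉ (P \ (R ∩ S)ᶜ) and 3 ∉ P, so 3 ∉ (P \ (R ∩ S)ᶜ) ∩ P
3 ∉ ((P \ (R ∩ S)ᶜ) ∩ P) and 3 ∉ R, so 3 ∉ ((P \ (R ∩ S)ᶜ) ∩ P) △ R
3 ∉ R and 3 ∉ (((P \ (R ∩ S)ᶜ) ∩ P) △ R), so 3 ∉ R ∩ (((P \ (R ∩ S)ᶜ) ∩ P) △ R)
3 ∉ S and 3 ∉ (R ∩ (((P \ (R ∩ S)ᶜ) ∩ P) △ R)), so 3 ∉ S ∪ (R ∩ (((P \ (R ∩ S)ᶜ) ∩ P) △ R))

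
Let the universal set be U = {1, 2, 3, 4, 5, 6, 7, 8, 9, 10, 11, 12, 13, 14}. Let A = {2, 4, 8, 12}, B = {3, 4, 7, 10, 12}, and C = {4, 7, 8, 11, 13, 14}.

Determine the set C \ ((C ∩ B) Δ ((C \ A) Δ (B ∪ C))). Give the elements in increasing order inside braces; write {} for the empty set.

C ∩ B = {4, 7}
C \ A = {7, 11, 13, 14}
B ∪ C = {3, 4, 7, 8, 10, 11, 12, 13, 14}
(C \ A) Δ (B ∪ C) = {3, 4, 8, 10, 12}
(C ∩ B) Δ ((C \ A) Δ (B ∪ C)) = {3, 7, 8, 10, 12}
C \ ((C ∩ B) Δ ((C \ A) Δ (B ∪ C))) = {4, 11, 13, 14}

{4, 11, 13, 14}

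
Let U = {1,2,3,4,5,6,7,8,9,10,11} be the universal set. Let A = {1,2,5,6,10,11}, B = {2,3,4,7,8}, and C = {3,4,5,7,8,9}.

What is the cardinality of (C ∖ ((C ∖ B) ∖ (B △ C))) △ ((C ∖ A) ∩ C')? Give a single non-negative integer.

C ∖ B = {5,9}
B △ C = {2,5,9}
(C ∖ B) ∖ (B △ C) = {}
C ∖ ((C ∖ B) ∖ (B △ C)) = {3,4,5,7,8,9}
C ∖ A = {3,4,7,8,9}
C' = {1,2,6,10,11}
(C ∖ A) ∩ C' = {}
(C ∖ ((C ∖ B) ∖ (B △ C))) △ ((C ∖ A) ∩ C') = {3,4,5,7,8,9}
|(C ∖ ((C ∖ B) ∖ (B △ C))) △ ((C ∖ A) ∩ C')| = 6

6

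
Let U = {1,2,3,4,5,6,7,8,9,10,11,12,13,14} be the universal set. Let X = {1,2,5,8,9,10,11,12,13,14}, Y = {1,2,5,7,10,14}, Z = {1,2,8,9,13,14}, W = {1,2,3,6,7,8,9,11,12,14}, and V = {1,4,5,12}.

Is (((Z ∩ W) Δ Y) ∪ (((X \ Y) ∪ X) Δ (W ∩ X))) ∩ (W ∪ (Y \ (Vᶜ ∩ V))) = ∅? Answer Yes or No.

No

Z ∩ W = {1,2,8,9,14}
(Z ∩ W) Δ Y = {5,7,8,9,10}
X \ Y = {8,9,11,12,13}
(X \ Y) ∪ X = {1,2,5,8,9,10,11,12,13,14}
W ∩ X = {1,2,8,9,11,12,14}
((X \ Y) ∪ X) Δ (W ∩ X) = {5,10,13}
((Z ∩ W) Δ Y) ∪ (((X \ Y) ∪ X) Δ (W ∩ X)) = {5,7,8,9,10,13}
Vᶜ = {2,3,6,7,8,9,10,11,13,14}
Vᶜ ∩ V = {}
Y \ (Vᶜ ∩ V) = {1,2,5,7,10,14}
W ∪ (Y \ (Vᶜ ∩ V)) = {1,2,3,5,6,7,8,9,10,11,12,14}
5 lies in both, so they are not disjoint.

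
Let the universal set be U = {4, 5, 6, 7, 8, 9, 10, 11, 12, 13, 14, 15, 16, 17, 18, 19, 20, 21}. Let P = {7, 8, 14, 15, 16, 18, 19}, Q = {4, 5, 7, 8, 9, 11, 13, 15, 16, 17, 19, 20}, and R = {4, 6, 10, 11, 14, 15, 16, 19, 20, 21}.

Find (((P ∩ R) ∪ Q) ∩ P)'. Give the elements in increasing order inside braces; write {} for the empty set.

P ∩ R = {14, 15, 16, 19}
(P ∩ R) ∪ Q = {4, 5, 7, 8, 9, 11, 13, 14, 15, 16, 17, 19, 20}
((P ∩ R) ∪ Q) ∩ P = {7, 8, 14, 15, 16, 19}
(((P ∩ R) ∪ Q) ∩ P)' = {4, 5, 6, 9, 10, 11, 12, 13, 17, 18, 20, 21}

{4, 5, 6, 9, 10, 11, 12, 13, 17, 18, 20, 21}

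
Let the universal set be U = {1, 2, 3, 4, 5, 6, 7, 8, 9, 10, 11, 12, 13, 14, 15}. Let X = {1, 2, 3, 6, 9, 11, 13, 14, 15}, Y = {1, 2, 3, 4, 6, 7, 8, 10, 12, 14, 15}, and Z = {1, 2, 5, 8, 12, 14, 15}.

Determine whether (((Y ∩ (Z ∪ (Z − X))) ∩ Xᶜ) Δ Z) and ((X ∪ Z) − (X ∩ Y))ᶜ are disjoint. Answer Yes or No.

Z − X = {5, 8, 12}
Z ∪ (Z − X) = {1, 2, 5, 8, 12, 14, 15}
Y ∩ (Z ∪ (Z − X)) = {1, 2, 8, 12, 14, 15}
Xᶜ = {4, 5, 7, 8, 10, 12}
(Y ∩ (Z ∪ (Z − X))) ∩ Xᶜ = {8, 12}
((Y ∩ (Z ∪ (Z − X))) ∩ Xᶜ) Δ Z = {1, 2, 5, 14, 15}
X ∪ Z = {1, 2, 3, 5, 6, 8, 9, 11, 12, 13, 14, 15}
X ∩ Y = {1, 2, 3, 6, 14, 15}
(X ∪ Z) − (X ∩ Y) = {5, 8, 9, 11, 12, 13}
((X ∪ Z) − (X ∩ Y))ᶜ = {1, 2, 3, 4, 6, 7, 10, 14, 15}
1 lies in both, so they are not disjoint.

No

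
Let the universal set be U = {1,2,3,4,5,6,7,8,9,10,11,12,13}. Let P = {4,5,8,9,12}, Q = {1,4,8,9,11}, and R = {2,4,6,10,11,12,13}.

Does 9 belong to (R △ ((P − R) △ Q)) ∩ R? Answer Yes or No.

9 ∈ P and 9 ∉ R, so 9 ∈ P − R
9 ∈ (P − R) and 9 ∈ Q, so 9 ∉ (P − R) △ Q
9 ∉ R and 9 ∉ ((P − R) △ Q), so 9 ∉ R △ ((P − R) △ Q)
9 ∉ (R △ ((P − R) △ Q)) and 9 ∉ R, so 9 ∉ (R △ ((P − R) △ Q)) ∩ R

No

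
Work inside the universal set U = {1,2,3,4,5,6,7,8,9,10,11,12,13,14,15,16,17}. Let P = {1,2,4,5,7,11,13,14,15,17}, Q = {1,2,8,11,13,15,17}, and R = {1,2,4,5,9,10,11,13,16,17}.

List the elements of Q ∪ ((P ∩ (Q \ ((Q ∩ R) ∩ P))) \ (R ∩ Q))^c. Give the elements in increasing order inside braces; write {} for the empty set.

Q ∩ R = {1,2,11,13,17}
(Q ∩ R) ∩ P = {1,2,11,13,17}
Q \ ((Q ∩ R) ∩ P) = {8,15}
P ∩ (Q \ ((Q ∩ R) ∩ P)) = {15}
R ∩ Q = {1,2,11,13,17}
(P ∩ (Q \ ((Q ∩ R) ∩ P))) \ (R ∩ Q) = {15}
((P ∩ (Q \ ((Q ∩ R) ∩ P))) \ (R ∩ Q))^c = {1,2,3,4,5,6,7,8,9,10,11,12,13,14,16,17}
Q ∪ ((P ∩ (Q \ ((Q ∩ R) ∩ P))) \ (R ∩ Q))^c = {1,2,3,4,5,6,7,8,9,10,11,12,13,14,15,16,17}

{1,2,3,4,5,6,7,8,9,10,11,12,13,14,15,16,17}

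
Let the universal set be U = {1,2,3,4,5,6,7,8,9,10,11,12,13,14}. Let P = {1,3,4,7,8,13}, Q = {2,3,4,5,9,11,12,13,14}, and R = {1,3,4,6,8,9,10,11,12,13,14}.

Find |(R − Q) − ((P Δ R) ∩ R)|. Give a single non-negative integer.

R − Q = {1,6,8,10}
P Δ R = {6,7,9,10,11,12,14}
(P Δ R) ∩ R = {6,9,10,11,12,14}
(R − Q) − ((P Δ R) ∩ R) = {1,8}
|(R − Q) − ((P Δ R) ∩ R)| = 2

2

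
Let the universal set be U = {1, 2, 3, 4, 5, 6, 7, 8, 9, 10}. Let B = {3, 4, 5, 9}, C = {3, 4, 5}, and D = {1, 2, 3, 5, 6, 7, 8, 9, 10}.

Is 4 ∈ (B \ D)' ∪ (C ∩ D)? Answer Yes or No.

No

4 ∈ B and 4 ∉ D, so 4 ∈ B \ D
4 ∉ (B \ D)' since 4 ∈ (B \ D)
4 ∈ C and 4 ∉ D, so 4 ∉ C ∩ D
4 ∉ (B \ D)' and 4 ∉ (C ∩ D), so 4 ∉ (B \ D)' ∪ (C ∩ D)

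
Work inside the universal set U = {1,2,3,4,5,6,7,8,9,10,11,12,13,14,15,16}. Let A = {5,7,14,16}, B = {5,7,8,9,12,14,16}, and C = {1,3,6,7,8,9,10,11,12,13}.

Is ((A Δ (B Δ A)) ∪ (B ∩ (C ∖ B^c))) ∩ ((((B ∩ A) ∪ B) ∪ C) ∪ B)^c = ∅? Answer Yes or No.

Yes

B Δ A = {8,9,12}
A Δ (B Δ A) = {5,7,8,9,12,14,16}
B^c = {1,2,3,4,6,10,11,13,15}
C ∖ B^c = {7,8,9,12}
B ∩ (C ∖ B^c) = {7,8,9,12}
(A Δ (B Δ A)) ∪ (B ∩ (C ∖ B^c)) = {5,7,8,9,12,14,16}
B ∩ A = {5,7,14,16}
(B ∩ A) ∪ B = {5,7,8,9,12,14,16}
((B ∩ A) ∪ B) ∪ C = {1,3,5,6,7,8,9,10,11,12,13,14,16}
(((B ∩ A) ∪ B) ∪ C) ∪ B = {1,3,5,6,7,8,9,10,11,12,13,14,16}
((((B ∩ A) ∪ B) ∪ C) ∪ B)^c = {2,4,15}
{5,7,8,9,12,14,16} and {2,4,15} share no elements.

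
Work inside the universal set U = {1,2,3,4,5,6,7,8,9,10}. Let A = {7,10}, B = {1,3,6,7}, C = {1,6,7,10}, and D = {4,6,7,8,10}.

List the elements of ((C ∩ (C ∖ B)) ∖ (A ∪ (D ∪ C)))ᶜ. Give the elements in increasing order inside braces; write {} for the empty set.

C ∖ B = {10}
C ∩ (C ∖ B) = {10}
D ∪ C = {1,4,6,7,8,10}
A ∪ (D ∪ C) = {1,4,6,7,8,10}
(C ∩ (C ∖ B)) ∖ (A ∪ (D ∪ C)) = {}
((C ∩ (C ∖ B)) ∖ (A ∪ (D ∪ C)))ᶜ = {1,2,3,4,5,6,7,8,9,10}

{1,2,3,4,5,6,7,8,9,10}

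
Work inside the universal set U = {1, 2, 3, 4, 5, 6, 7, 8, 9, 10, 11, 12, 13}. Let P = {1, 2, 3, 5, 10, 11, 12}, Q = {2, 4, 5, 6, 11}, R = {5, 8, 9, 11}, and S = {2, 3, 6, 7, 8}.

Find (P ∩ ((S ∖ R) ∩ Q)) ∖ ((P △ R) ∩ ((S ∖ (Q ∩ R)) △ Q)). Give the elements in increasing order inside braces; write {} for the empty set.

{2}

S ∖ R = {2, 3, 6, 7}
(S ∖ R) ∩ Q = {2, 6}
P ∩ ((S ∖ R) ∩ Q) = {2}
P △ R = {1, 2, 3, 8, 9, 10, 12}
Q ∩ R = {5, 11}
S ∖ (Q ∩ R) = {2, 3, 6, 7, 8}
(S ∖ (Q ∩ R)) △ Q = {3, 4, 5, 7, 8, 11}
(P △ R) ∩ ((S ∖ (Q ∩ R)) △ Q) = {3, 8}
(P ∩ ((S ∖ R) ∩ Q)) ∖ ((P △ R) ∩ ((S ∖ (Q ∩ R)) △ Q)) = {2}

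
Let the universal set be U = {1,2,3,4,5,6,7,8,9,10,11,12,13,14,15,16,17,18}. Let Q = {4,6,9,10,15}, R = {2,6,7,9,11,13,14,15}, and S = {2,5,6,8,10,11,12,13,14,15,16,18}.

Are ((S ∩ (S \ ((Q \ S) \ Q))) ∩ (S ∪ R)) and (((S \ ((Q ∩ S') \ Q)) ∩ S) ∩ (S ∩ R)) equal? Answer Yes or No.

Q \ S = {4,9}
(Q \ S) \ Q = {}
S \ ((Q \ S) \ Q) = {2,5,6,8,10,11,12,13,14,15,16,18}
S ∩ (S \ ((Q \ S) \ Q)) = {2,5,6,8,10,11,12,13,14,15,16,18}
S ∪ R = {2,5,6,7,8,9,10,11,12,13,14,15,16,18}
(S ∩ (S \ ((Q \ S) \ Q))) ∩ (S ∪ R) = {2,5,6,8,10,11,12,13,14,15,16,18}
S' = {1,3,4,7,9,17}
Q ∩ S' = {4,9}
(Q ∩ S') \ Q = {}
S \ ((Q ∩ S') \ Q) = {2,5,6,8,10,11,12,13,14,15,16,18}
(S \ ((Q ∩ S') \ Q)) ∩ S = {2,5,6,8,10,11,12,13,14,15,16,18}
S ∩ R = {2,6,11,13,14,15}
((S \ ((Q ∩ S') \ Q)) ∩ S) ∩ (S ∩ R) = {2,6,11,13,14,15}
5 ∈ (S ∩ (S \ ((Q \ S) \ Q))) ∩ (S ∪ R) but 5 ∉ ((S \ ((Q ∩ S') \ Q)) ∩ S) ∩ (S ∩ R), so they differ.

No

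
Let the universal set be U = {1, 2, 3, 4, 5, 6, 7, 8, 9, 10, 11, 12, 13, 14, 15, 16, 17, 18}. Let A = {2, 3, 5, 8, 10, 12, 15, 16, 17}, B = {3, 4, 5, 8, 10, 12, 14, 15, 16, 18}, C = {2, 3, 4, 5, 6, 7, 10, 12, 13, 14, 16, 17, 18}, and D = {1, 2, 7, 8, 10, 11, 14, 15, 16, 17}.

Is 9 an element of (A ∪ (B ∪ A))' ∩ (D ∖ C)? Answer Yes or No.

9 ∉ B and 9 ∉ A, so 9 ∉ B ∪ A
9 ∉ A and 9 ∉ (B ∪ A), so 9 ∉ A ∪ (B ∪ A)
9 ∈ (A ∪ (B ∪ A))' since 9 ∉ (A ∪ (B ∪ A))
9 ∉ D and 9 ∉ C, so 9 ∉ D ∖ C
9 ∈ (A ∪ (B ∪ A))' and 9 ∉ (D ∖ C), so 9 ∉ (A ∪ (B ∪ A))' ∩ (D ∖ C)

No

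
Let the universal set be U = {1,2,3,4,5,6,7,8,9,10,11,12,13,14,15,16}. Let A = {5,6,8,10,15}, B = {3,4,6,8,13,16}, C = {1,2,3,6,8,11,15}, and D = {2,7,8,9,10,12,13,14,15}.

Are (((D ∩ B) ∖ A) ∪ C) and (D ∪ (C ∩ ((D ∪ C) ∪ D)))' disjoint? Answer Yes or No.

D ∩ B = {8,13}
(D ∩ B) ∖ A = {13}
((D ∩ B) ∖ A) ∪ C = {1,2,3,6,8,11,13,15}
D ∪ C = {1,2,3,6,7,8,9,10,11,12,13,14,15}
(D ∪ C) ∪ D = {1,2,3,6,7,8,9,10,11,12,13,14,15}
C ∩ ((D ∪ C) ∪ D) = {1,2,3,6,8,11,15}
D ∪ (C ∩ ((D ∪ C) ∪ D)) = {1,2,3,6,7,8,9,10,11,12,13,14,15}
(D ∪ (C ∩ ((D ∪ C) ∪ D)))' = {4,5,16}
{1,2,3,6,8,11,13,15} and {4,5,16} share no elements.

Yes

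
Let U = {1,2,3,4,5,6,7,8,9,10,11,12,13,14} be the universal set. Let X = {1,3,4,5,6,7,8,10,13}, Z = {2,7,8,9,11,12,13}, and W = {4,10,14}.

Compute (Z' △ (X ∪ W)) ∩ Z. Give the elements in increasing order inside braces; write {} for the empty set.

{7,8,13}

Z' = {1,3,4,5,6,10,14}
X ∪ W = {1,3,4,5,6,7,8,10,13,14}
Z' △ (X ∪ W) = {7,8,13}
(Z' △ (X ∪ W)) ∩ Z = {7,8,13}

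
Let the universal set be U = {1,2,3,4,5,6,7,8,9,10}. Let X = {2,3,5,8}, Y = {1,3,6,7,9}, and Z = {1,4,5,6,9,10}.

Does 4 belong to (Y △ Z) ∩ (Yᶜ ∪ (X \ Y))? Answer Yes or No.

4 ∉ Y and 4 ∈ Z, so 4 ∈ Y △ Z
4 ∉ Y, so 4 ∈ Yᶜ
4 ∉ X and 4 ∉ Y, so 4 ∉ X \ Y
4 ∈ Yᶜ and 4 ∉ (X \ Y), so 4 ∈ Yᶜ ∪ (X \ Y)
4 ∈ (Y △ Z) and 4 ∈ (Yᶜ ∪ (X \ Y)), so 4 ∈ (Y △ Z) ∩ (Yᶜ ∪ (X \ Y))

Yes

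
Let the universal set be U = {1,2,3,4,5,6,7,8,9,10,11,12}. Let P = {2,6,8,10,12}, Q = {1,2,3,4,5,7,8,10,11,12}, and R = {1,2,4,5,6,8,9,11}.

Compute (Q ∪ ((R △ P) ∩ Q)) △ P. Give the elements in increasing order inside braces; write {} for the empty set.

{1,3,4,5,6,7,11}

R △ P = {1,4,5,9,10,11,12}
(R △ P) ∩ Q = {1,4,5,10,11,12}
Q ∪ ((R △ P) ∩ Q) = {1,2,3,4,5,7,8,10,11,12}
(Q ∪ ((R △ P) ∩ Q)) △ P = {1,3,4,5,6,7,11}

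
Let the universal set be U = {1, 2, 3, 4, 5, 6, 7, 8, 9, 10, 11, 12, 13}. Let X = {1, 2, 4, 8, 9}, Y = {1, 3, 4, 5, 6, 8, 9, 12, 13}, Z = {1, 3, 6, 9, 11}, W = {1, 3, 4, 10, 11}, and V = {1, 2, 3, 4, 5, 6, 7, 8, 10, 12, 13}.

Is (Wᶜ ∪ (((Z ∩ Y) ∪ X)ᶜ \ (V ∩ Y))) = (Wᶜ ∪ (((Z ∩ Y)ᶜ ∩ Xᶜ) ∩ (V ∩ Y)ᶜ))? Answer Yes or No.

Wᶜ = {2, 5, 6, 7, 8, 9, 12, 13}
Z ∩ Y = {1, 3, 6, 9}
(Z ∩ Y) ∪ X = {1, 2, 3, 4, 6, 8, 9}
((Z ∩ Y) ∪ X)ᶜ = {5, 7, 10, 11, 12, 13}
V ∩ Y = {1, 3, 4, 5, 6, 8, 12, 13}
((Z ∩ Y) ∪ X)ᶜ \ (V ∩ Y) = {7, 10, 11}
Wᶜ ∪ (((Z ∩ Y) ∪ X)ᶜ \ (V ∩ Y)) = {2, 5, 6, 7, 8, 9, 10, 11, 12, 13}
(Z ∩ Y)ᶜ = {2, 4, 5, 7, 8, 10, 11, 12, 13}
Xᶜ = {3, 5, 6, 7, 10, 11, 12, 13}
(Z ∩ Y)ᶜ ∩ Xᶜ = {5, 7, 10, 11, 12, 13}
(V ∩ Y)ᶜ = {2, 7, 9, 10, 11}
((Z ∩ Y)ᶜ ∩ Xᶜ) ∩ (V ∩ Y)ᶜ = {7, 10, 11}
Wᶜ ∪ (((Z ∩ Y)ᶜ ∩ Xᶜ) ∩ (V ∩ Y)ᶜ) = {2, 5, 6, 7, 8, 9, 10, 11, 12, 13}
Both equal {2, 5, 6, 7, 8, 9, 10, 11, 12, 13}, so Wᶜ ∪ (((Z ∩ Y) ∪ X)ᶜ \ (V ∩ Y)) = Wᶜ ∪ (((Z ∩ Y)ᶜ ∩ Xᶜ) ∩ (V ∩ Y)ᶜ).

Yes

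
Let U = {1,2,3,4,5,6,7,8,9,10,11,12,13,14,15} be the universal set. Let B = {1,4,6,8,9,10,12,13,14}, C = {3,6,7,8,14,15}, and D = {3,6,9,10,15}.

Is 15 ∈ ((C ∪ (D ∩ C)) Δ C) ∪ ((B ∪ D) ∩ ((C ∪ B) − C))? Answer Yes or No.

15 ∈ D and 15 ∈ C, so 15 ∈ D ∩ C
15 ∈ C and 15 ∈ (D ∩ C), so 15 ∈ C ∪ (D ∩ C)
15 ∈ (C ∪ (D ∩ C)) and 15 ∈ C, so 15 ∉ (C ∪ (D ∩ C)) Δ C
15 ∉ B and 15 ∈ D, so 15 ∈ B ∪ D
15 ∈ C and 15 ∉ B, so 15 ∈ C ∪ B
15 ∈ (C ∪ B) and 15 ∈ C, so 15 ∉ (C ∪ B) − C
15 ∈ (B ∪ D) and 15 ∉ ((C ∪ B) − C), so 15 ∉ (B ∪ D) ∩ ((C ∪ B) − C)
15 ∉ ((C ∪ (D ∩ C)) Δ C) and 15 ∉ ((B ∪ D) ∩ ((C ∪ B) − C)), so 15 ∉ ((C ∪ (D ∩ C)) Δ C) ∪ ((B ∪ D) ∩ ((C ∪ B) − C))

No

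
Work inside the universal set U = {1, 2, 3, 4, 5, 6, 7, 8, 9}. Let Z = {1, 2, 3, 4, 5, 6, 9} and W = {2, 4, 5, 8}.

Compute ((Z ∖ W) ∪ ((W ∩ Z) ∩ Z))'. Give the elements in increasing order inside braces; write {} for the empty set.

Z ∖ W = {1, 3, 6, 9}
W ∩ Z = {2, 4, 5}
(W ∩ Z) ∩ Z = {2, 4, 5}
(Z ∖ W) ∪ ((W ∩ Z) ∩ Z) = {1, 2, 3, 4, 5, 6, 9}
((Z ∖ W) ∪ ((W ∩ Z) ∩ Z))' = {7, 8}

{7, 8}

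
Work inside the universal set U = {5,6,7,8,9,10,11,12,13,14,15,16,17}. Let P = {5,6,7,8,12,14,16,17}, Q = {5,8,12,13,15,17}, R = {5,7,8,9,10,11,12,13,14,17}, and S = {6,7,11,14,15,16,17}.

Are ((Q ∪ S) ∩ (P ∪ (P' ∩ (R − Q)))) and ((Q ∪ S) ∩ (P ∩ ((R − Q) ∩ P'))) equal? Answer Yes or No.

Q ∪ S = {5,6,7,8,11,12,13,14,15,16,17}
P' = {9,10,11,13,15}
R − Q = {7,9,10,11,14}
P' ∩ (R − Q) = {9,10,11}
P ∪ (P' ∩ (R − Q)) = {5,6,7,8,9,10,11,12,14,16,17}
(Q ∪ S) ∩ (P ∪ (P' ∩ (R − Q))) = {5,6,7,8,11,12,14,16,17}
(R − Q) ∩ P' = {9,10,11}
P ∩ ((R − Q) ∩ P') = {}
(Q ∪ S) ∩ (P ∩ ((R − Q) ∩ P')) = {}
5 ∈ (Q ∪ S) ∩ (P ∪ (P' ∩ (R − Q))) but 5 ∉ (Q ∪ S) ∩ (P ∩ ((R − Q) ∩ P')), so they differ.

No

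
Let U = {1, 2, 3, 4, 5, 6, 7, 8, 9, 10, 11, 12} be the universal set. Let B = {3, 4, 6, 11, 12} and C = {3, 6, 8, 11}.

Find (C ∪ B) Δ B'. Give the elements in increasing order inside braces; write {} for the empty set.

C ∪ B = {3, 4, 6, 8, 11, 12}
B' = {1, 2, 5, 7, 8, 9, 10}
(C ∪ B) Δ B' = {1, 2, 3, 4, 5, 6, 7, 9, 10, 11, 12}

{1, 2, 3, 4, 5, 6, 7, 9, 10, 11, 12}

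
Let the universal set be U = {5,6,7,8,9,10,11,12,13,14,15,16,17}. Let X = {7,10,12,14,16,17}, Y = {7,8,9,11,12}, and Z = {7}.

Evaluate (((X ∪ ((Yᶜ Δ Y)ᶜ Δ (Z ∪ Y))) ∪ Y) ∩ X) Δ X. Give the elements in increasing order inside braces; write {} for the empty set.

{}

Yᶜ = {5,6,10,13,14,15,16,17}
Yᶜ Δ Y = {5,6,7,8,9,10,11,12,13,14,15,16,17}
(Yᶜ Δ Y)ᶜ = {}
Z ∪ Y = {7,8,9,11,12}
(Yᶜ Δ Y)ᶜ Δ (Z ∪ Y) = {7,8,9,11,12}
X ∪ ((Yᶜ Δ Y)ᶜ Δ (Z ∪ Y)) = {7,8,9,10,11,12,14,16,17}
(X ∪ ((Yᶜ Δ Y)ᶜ Δ (Z ∪ Y))) ∪ Y = {7,8,9,10,11,12,14,16,17}
((X ∪ ((Yᶜ Δ Y)ᶜ Δ (Z ∪ Y))) ∪ Y) ∩ X = {7,10,12,14,16,17}
(((X ∪ ((Yᶜ Δ Y)ᶜ Δ (Z ∪ Y))) ∪ Y) ∩ X) Δ X = {}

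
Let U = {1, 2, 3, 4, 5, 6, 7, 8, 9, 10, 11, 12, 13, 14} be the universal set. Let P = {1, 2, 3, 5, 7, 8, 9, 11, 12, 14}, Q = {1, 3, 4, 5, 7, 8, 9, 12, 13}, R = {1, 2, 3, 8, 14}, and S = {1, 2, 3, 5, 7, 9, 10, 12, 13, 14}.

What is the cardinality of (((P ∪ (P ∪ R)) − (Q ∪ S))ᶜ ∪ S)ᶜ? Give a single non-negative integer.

1

P ∪ R = {1, 2, 3, 5, 7, 8, 9, 11, 12, 14}
P ∪ (P ∪ R) = {1, 2, 3, 5, 7, 8, 9, 11, 12, 14}
Q ∪ S = {1, 2, 3, 4, 5, 7, 8, 9, 10, 12, 13, 14}
(P ∪ (P ∪ R)) − (Q ∪ S) = {11}
((P ∪ (P ∪ R)) − (Q ∪ S))ᶜ = {1, 2, 3, 4, 5, 6, 7, 8, 9, 10, 12, 13, 14}
((P ∪ (P ∪ R)) − (Q ∪ S))ᶜ ∪ S = {1, 2, 3, 4, 5, 6, 7, 8, 9, 10, 12, 13, 14}
(((P ∪ (P ∪ R)) − (Q ∪ S))ᶜ ∪ S)ᶜ = {11}
|(((P ∪ (P ∪ R)) − (Q ∪ S))ᶜ ∪ S)ᶜ| = 1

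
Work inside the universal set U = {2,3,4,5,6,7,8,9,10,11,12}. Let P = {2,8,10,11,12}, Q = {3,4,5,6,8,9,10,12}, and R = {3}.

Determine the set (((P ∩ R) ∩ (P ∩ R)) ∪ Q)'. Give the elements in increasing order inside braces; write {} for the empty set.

P ∩ R = {}
(P ∩ R) ∩ (P ∩ R) = {}
((P ∩ R) ∩ (P ∩ R)) ∪ Q = {3,4,5,6,8,9,10,12}
(((P ∩ R) ∩ (P ∩ R)) ∪ Q)' = {2,7,11}

{2,7,11}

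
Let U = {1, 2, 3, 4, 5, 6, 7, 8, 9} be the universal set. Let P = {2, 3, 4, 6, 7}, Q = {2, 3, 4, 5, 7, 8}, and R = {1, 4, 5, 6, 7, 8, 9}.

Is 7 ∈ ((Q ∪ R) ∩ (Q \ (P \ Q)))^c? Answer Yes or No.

No

7 ∈ Q and 7 ∈ R, so 7 ∈ Q ∪ R
7 ∈ P and 7 ∈ Q, so 7 ∉ P \ Q
7 ∈ Q and 7 ∉ (P \ Q), so 7 ∈ Q \ (P \ Q)
7 ∈ (Q ∪ R) and 7 ∈ (Q \ (P \ Q)), so 7 ∈ (Q ∪ R) ∩ (Q \ (P \ Q))
7 ∉ ((Q ∪ R) ∩ (Q \ (P \ Q)))^c since 7 ∈ ((Q ∪ R) ∩ (Q \ (P \ Q)))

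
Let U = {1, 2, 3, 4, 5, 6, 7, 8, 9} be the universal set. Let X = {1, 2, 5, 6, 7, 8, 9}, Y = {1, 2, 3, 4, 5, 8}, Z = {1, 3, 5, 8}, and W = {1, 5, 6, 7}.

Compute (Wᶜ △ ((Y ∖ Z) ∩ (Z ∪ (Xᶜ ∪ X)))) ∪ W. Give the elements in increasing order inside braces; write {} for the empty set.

{1, 3, 5, 6, 7, 8, 9}

Wᶜ = {2, 3, 4, 8, 9}
Y ∖ Z = {2, 4}
Xᶜ = {3, 4}
Xᶜ ∪ X = {1, 2, 3, 4, 5, 6, 7, 8, 9}
Z ∪ (Xᶜ ∪ X) = {1, 2, 3, 4, 5, 6, 7, 8, 9}
(Y ∖ Z) ∩ (Z ∪ (Xᶜ ∪ X)) = {2, 4}
Wᶜ △ ((Y ∖ Z) ∩ (Z ∪ (Xᶜ ∪ X))) = {3, 8, 9}
(Wᶜ △ ((Y ∖ Z) ∩ (Z ∪ (Xᶜ ∪ X)))) ∪ W = {1, 3, 5, 6, 7, 8, 9}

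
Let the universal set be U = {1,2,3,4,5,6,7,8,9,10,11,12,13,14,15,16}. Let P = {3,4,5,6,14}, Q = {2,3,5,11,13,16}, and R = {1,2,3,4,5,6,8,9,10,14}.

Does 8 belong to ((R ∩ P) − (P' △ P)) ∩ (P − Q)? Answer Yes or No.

8 ∈ R and 8 ∉ P, so 8 ∉ R ∩ P
8 ∉ P, so 8 ∈ P'
8 ∈ P' and 8 ∉ P, so 8 ∈ P' △ P
8 ∉ (R ∩ P) and 8 ∈ (P' △ P), so 8 ∉ (R ∩ P) − (P' △ P)
8 ∉ P and 8 ∉ Q, so 8 ∉ P − Q
8 ∉ ((R ∩ P) − (P' △ P)) and 8 ∉ (P − Q), so 8 ∉ ((R ∩ P) − (P' △ P)) ∩ (P − Q)

No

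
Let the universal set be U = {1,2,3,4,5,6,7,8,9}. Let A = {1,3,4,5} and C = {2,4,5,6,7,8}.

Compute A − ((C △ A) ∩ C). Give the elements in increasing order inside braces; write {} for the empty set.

{1,3,4,5}

C △ A = {1,2,3,6,7,8}
(C △ A) ∩ C = {2,6,7,8}
A − ((C △ A) ∩ C) = {1,3,4,5}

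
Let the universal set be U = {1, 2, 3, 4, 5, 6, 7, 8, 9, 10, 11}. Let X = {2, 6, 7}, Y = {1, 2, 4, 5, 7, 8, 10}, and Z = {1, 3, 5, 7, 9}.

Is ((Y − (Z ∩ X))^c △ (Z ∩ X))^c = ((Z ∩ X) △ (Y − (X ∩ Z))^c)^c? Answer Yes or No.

Z ∩ X = {7}
Y − (Z ∩ X) = {1, 2, 4, 5, 8, 10}
(Y − (Z ∩ X))^c = {3, 6, 7, 9, 11}
(Y − (Z ∩ X))^c △ (Z ∩ X) = {3, 6, 9, 11}
((Y − (Z ∩ X))^c △ (Z ∩ X))^c = {1, 2, 4, 5, 7, 8, 10}
X ∩ Z = {7}
Y − (X ∩ Z) = {1, 2, 4, 5, 8, 10}
(Y − (X ∩ Z))^c = {3, 6, 7, 9, 11}
(Z ∩ X) △ (Y − (X ∩ Z))^c = {3, 6, 9, 11}
((Z ∩ X) △ (Y − (X ∩ Z))^c)^c = {1, 2, 4, 5, 7, 8, 10}
Both equal {1, 2, 4, 5, 7, 8, 10}, so ((Y − (Z ∩ X))^c △ (Z ∩ X))^c = ((Z ∩ X) △ (Y − (X ∩ Z))^c)^c.

Yes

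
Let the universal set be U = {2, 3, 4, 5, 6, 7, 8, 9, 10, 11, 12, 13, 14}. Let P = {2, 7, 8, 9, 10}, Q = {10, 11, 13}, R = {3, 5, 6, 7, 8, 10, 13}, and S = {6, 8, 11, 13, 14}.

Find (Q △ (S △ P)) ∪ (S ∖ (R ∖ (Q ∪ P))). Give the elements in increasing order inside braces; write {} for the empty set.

{2, 6, 7, 8, 9, 11, 13, 14}

S △ P = {2, 6, 7, 9, 10, 11, 13, 14}
Q △ (S △ P) = {2, 6, 7, 9, 14}
Q ∪ P = {2, 7, 8, 9, 10, 11, 13}
R ∖ (Q ∪ P) = {3, 5, 6}
S ∖ (R ∖ (Q ∪ P)) = {8, 11, 13, 14}
(Q △ (S △ P)) ∪ (S ∖ (R ∖ (Q ∪ P))) = {2, 6, 7, 8, 9, 11, 13, 14}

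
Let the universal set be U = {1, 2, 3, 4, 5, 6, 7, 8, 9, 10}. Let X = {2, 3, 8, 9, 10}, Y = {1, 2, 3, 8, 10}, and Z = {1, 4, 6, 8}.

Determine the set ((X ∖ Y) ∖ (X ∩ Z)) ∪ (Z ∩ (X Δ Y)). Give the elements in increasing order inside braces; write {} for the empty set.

X ∖ Y = {9}
X ∩ Z = {8}
(X ∖ Y) ∖ (X ∩ Z) = {9}
X Δ Y = {1, 9}
Z ∩ (X Δ Y) = {1}
((X ∖ Y) ∖ (X ∩ Z)) ∪ (Z ∩ (X Δ Y)) = {1, 9}

{1, 9}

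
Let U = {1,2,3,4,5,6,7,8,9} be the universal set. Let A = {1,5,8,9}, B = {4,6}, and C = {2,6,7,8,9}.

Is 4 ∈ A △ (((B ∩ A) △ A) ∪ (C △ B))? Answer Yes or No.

Yes

4 ∈ B and 4 ∉ A, so 4 ∉ B ∩ A
4 ∉ (B ∩ A) and 4 ∉ A, so 4 ∉ (B ∩ A) △ A
4 ∉ C and 4 ∈ B, so 4 ∈ C △ B
4 ∉ ((B ∩ A) △ A) and 4 ∈ (C △ B), so 4 ∈ ((B ∩ A) △ A) ∪ (C △ B)
4 ∉ A and 4 ∈ (((B ∩ A) △ A) ∪ (C △ B)), so 4 ∈ A △ (((B ∩ A) △ A) ∪ (C △ B))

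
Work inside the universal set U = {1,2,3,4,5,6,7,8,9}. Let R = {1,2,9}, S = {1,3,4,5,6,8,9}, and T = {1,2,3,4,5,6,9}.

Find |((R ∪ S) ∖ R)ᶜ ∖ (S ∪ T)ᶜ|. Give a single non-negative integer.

R ∪ S = {1,2,3,4,5,6,8,9}
(R ∪ S) ∖ R = {3,4,5,6,8}
((R ∪ S) ∖ R)ᶜ = {1,2,7,9}
S ∪ T = {1,2,3,4,5,6,8,9}
(S ∪ T)ᶜ = {7}
((R ∪ S) ∖ R)ᶜ ∖ (S ∪ T)ᶜ = {1,2,9}
|((R ∪ S) ∖ R)ᶜ ∖ (S ∪ T)ᶜ| = 3

3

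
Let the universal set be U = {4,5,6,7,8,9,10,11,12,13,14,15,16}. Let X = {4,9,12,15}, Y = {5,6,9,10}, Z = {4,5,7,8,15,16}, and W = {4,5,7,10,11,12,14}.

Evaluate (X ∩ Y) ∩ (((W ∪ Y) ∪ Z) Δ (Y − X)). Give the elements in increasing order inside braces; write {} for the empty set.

X ∩ Y = {9}
W ∪ Y = {4,5,6,7,9,10,11,12,14}
(W ∪ Y) ∪ Z = {4,5,6,7,8,9,10,11,12,14,15,16}
Y − X = {5,6,10}
((W ∪ Y) ∪ Z) Δ (Y − X) = {4,7,8,9,11,12,14,15,16}
(X ∩ Y) ∩ (((W ∪ Y) ∪ Z) Δ (Y − X)) = {9}

{9}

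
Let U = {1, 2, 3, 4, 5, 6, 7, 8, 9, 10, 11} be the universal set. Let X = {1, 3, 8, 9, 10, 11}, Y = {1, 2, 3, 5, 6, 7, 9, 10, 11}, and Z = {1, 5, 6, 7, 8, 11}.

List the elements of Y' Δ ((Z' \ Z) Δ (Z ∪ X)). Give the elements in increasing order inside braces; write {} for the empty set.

{1, 2, 5, 6, 7, 11}

Y' = {4, 8}
Z' = {2, 3, 4, 9, 10}
Z' \ Z = {2, 3, 4, 9, 10}
Z ∪ X = {1, 3, 5, 6, 7, 8, 9, 10, 11}
(Z' \ Z) Δ (Z ∪ X) = {1, 2, 4, 5, 6, 7, 8, 11}
Y' Δ ((Z' \ Z) Δ (Z ∪ X)) = {1, 2, 5, 6, 7, 11}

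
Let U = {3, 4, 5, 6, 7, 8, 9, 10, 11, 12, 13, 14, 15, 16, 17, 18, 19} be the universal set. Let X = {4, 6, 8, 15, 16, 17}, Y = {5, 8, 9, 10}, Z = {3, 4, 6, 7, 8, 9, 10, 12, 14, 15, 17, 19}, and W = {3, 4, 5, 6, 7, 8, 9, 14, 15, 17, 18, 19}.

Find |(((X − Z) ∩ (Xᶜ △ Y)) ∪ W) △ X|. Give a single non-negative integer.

X − Z = {16}
Xᶜ = {3, 5, 7, 9, 10, 11, 12, 13, 14, 18, 19}
Xᶜ △ Y = {3, 7, 8, 11, 12, 13, 14, 18, 19}
(X − Z) ∩ (Xᶜ △ Y) = {}
((X − Z) ∩ (Xᶜ △ Y)) ∪ W = {3, 4, 5, 6, 7, 8, 9, 14, 15, 17, 18, 19}
(((X − Z) ∩ (Xᶜ △ Y)) ∪ W) △ X = {3, 5, 7, 9, 14, 16, 18, 19}
|(((X − Z) ∩ (Xᶜ △ Y)) ∪ W) △ X| = 8

8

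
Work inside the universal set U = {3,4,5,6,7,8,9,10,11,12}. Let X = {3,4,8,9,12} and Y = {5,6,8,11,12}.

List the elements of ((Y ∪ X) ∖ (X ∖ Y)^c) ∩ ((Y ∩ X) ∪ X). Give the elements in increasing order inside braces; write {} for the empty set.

Y ∪ X = {3,4,5,6,8,9,11,12}
X ∖ Y = {3,4,9}
(X ∖ Y)^c = {5,6,7,8,10,11,12}
(Y ∪ X) ∖ (X ∖ Y)^c = {3,4,9}
Y ∩ X = {8,12}
(Y ∩ X) ∪ X = {3,4,8,9,12}
((Y ∪ X) ∖ (X ∖ Y)^c) ∩ ((Y ∩ X) ∪ X) = {3,4,9}

{3,4,9}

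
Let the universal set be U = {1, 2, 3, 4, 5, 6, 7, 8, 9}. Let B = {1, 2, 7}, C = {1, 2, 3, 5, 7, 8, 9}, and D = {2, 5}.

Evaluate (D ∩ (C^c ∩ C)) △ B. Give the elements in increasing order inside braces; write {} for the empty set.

{1, 2, 7}

C^c = {4, 6}
C^c ∩ C = {}
D ∩ (C^c ∩ C) = {}
(D ∩ (C^c ∩ C)) △ B = {1, 2, 7}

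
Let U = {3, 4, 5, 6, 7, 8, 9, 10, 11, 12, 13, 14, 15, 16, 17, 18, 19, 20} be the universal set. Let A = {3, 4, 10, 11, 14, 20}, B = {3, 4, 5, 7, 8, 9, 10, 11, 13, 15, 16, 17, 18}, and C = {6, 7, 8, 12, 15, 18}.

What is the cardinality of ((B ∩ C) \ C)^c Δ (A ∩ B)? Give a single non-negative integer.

B ∩ C = {7, 8, 15, 18}
(B ∩ C) \ C = {}
((B ∩ C) \ C)^c = {3, 4, 5, 6, 7, 8, 9, 10, 11, 12, 13, 14, 15, 16, 17, 18, 19, 20}
A ∩ B = {3, 4, 10, 11}
((B ∩ C) \ C)^c Δ (A ∩ B) = {5, 6, 7, 8, 9, 12, 13, 14, 15, 16, 17, 18, 19, 20}
|((B ∩ C) \ C)^c Δ (A ∩ B)| = 14

14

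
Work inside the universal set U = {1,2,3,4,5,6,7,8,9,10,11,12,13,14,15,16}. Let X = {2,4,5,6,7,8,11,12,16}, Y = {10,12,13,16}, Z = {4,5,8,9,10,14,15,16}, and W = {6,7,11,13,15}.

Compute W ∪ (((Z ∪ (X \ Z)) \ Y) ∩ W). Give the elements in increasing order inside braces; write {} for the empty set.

{6,7,11,13,15}

X \ Z = {2,6,7,11,12}
Z ∪ (X \ Z) = {2,4,5,6,7,8,9,10,11,12,14,15,16}
(Z ∪ (X \ Z)) \ Y = {2,4,5,6,7,8,9,11,14,15}
((Z ∪ (X \ Z)) \ Y) ∩ W = {6,7,11,15}
W ∪ (((Z ∪ (X \ Z)) \ Y) ∩ W) = {6,7,11,13,15}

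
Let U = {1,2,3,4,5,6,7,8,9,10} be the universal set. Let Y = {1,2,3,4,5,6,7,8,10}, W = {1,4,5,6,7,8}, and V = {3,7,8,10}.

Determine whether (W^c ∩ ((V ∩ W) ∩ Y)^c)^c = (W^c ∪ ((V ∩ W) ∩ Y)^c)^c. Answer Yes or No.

No

W^c = {2,3,9,10}
V ∩ W = {7,8}
(V ∩ W) ∩ Y = {7,8}
((V ∩ W) ∩ Y)^c = {1,2,3,4,5,6,9,10}
W^c ∩ ((V ∩ W) ∩ Y)^c = {2,3,9,10}
(W^c ∩ ((V ∩ W) ∩ Y)^c)^c = {1,4,5,6,7,8}
W^c ∪ ((V ∩ W) ∩ Y)^c = {1,2,3,4,5,6,9,10}
(W^c ∪ ((V ∩ W) ∩ Y)^c)^c = {7,8}
1 ∈ (W^c ∩ ((V ∩ W) ∩ Y)^c)^c but 1 ∉ (W^c ∪ ((V ∩ W) ∩ Y)^c)^c, so they differ.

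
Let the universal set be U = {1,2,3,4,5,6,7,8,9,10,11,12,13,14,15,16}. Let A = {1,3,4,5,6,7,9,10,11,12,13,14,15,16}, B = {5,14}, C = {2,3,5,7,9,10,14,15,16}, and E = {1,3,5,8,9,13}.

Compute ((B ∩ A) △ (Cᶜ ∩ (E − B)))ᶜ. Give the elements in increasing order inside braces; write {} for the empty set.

{2,3,4,6,7,9,10,11,12,15,16}

B ∩ A = {5,14}
Cᶜ = {1,4,6,8,11,12,13}
E − B = {1,3,8,9,13}
Cᶜ ∩ (E − B) = {1,8,13}
(B ∩ A) △ (Cᶜ ∩ (E − B)) = {1,5,8,13,14}
((B ∩ A) △ (Cᶜ ∩ (E − B)))ᶜ = {2,3,4,6,7,9,10,11,12,15,16}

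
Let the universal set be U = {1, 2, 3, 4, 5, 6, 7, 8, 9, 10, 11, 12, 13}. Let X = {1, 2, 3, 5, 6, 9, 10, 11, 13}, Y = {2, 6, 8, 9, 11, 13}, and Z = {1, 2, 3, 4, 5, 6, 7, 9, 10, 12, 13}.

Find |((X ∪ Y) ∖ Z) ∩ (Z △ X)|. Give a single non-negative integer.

1

X ∪ Y = {1, 2, 3, 5, 6, 8, 9, 10, 11, 13}
(X ∪ Y) ∖ Z = {8, 11}
Z △ X = {4, 7, 11, 12}
((X ∪ Y) ∖ Z) ∩ (Z △ X) = {11}
|((X ∪ Y) ∖ Z) ∩ (Z △ X)| = 1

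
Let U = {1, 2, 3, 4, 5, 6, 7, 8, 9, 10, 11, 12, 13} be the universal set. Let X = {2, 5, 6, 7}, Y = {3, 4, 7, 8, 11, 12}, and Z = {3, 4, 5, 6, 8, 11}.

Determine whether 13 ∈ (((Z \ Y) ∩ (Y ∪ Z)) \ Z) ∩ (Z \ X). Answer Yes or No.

No

13 ∉ Z and 13 ∉ Y, so 13 ∉ Z \ Y
13 ∉ Y and 13 ∉ Z, so 13 ∉ Y ∪ Z
13 ∉ (Z \ Y) and 13 ∉ (Y ∪ Z), so 13 ∉ (Z \ Y) ∩ (Y ∪ Z)
13 ∉ ((Z \ Y) ∩ (Y ∪ Z)) and 13 ∉ Z, so 13 ∉ ((Z \ Y) ∩ (Y ∪ Z)) \ Z
13 ∉ Z and 13 ∉ X, so 13 ∉ Z \ X
13 ∉ (((Z \ Y) ∩ (Y ∪ Z)) \ Z) and 13 ∉ (Z \ X), so 13 ∉ (((Z \ Y) ∩ (Y ∪ Z)) \ Z) ∩ (Z \ X)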